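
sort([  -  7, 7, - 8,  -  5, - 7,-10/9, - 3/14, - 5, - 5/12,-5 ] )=[-8, - 7,-7, - 5, - 5, - 5, - 10/9, - 5/12,-3/14,7]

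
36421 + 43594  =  80015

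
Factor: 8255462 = 2^1 * 19^1*89^1*2441^1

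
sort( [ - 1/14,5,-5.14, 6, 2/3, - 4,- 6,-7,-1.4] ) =[  -  7, - 6 , - 5.14,-4,-1.4, - 1/14,2/3, 5,6]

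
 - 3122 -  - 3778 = 656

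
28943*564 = 16323852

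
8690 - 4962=3728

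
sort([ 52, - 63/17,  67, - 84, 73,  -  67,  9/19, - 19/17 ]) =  [ - 84, - 67,- 63/17,  -  19/17,9/19, 52,67,73]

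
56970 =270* 211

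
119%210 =119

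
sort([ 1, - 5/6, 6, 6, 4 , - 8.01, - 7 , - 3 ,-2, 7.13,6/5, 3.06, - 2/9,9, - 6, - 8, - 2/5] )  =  [ - 8.01, - 8, - 7, - 6 , - 3, - 2, - 5/6, - 2/5, - 2/9,1,6/5, 3.06, 4, 6,6,7.13, 9] 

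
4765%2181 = 403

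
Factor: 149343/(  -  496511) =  - 3^1*67^1*743^1*496511^(-1)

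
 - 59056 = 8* ( - 7382 )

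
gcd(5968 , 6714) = 746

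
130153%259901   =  130153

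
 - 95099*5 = -475495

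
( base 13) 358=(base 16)244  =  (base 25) N5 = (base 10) 580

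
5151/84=1717/28 = 61.32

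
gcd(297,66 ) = 33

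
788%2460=788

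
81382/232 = 40691/116 =350.78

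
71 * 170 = 12070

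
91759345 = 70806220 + 20953125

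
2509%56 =45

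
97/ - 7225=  - 1+7128/7225 = - 0.01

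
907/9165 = 907/9165 =0.10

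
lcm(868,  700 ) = 21700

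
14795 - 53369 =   -  38574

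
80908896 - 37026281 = 43882615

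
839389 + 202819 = 1042208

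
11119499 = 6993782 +4125717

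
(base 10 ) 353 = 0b101100001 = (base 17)13d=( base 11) 2a1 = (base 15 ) 188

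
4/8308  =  1/2077 = 0.00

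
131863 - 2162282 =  - 2030419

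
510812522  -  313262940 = 197549582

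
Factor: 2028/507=2^2  =  4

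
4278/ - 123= - 1426/41 =- 34.78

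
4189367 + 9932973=14122340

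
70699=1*70699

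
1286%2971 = 1286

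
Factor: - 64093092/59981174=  - 2^1*3^1*7^1 * 11^( -1 )*109^(-1 )*25013^ (-1) * 763013^1=- 32046546/29990587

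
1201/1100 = 1+101/1100 =1.09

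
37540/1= 37540 = 37540.00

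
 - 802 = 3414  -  4216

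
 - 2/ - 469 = 2/469 = 0.00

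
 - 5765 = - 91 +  - 5674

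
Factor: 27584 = 2^6 * 431^1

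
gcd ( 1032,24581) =1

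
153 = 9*17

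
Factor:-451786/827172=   -  2^( - 1) * 3^( - 5 )* 23^(- 1)*37^( - 1)*397^1* 569^1 =-  225893/413586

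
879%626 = 253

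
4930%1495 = 445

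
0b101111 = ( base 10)47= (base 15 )32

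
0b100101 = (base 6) 101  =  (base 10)37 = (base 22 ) 1f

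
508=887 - 379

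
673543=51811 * 13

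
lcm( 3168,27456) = 82368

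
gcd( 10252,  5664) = 4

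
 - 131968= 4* ( - 32992 )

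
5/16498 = 5/16498 = 0.00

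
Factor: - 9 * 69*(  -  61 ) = 3^3*23^1*61^1 = 37881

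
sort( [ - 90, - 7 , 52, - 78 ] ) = [ - 90, - 78,-7,  52]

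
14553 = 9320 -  - 5233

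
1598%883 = 715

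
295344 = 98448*3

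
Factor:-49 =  - 7^2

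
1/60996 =1/60996 = 0.00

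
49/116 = 49/116= 0.42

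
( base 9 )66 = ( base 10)60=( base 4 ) 330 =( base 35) 1P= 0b111100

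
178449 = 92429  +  86020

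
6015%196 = 135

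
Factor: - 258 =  - 2^1 * 3^1 * 43^1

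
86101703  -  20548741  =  65552962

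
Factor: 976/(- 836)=- 244/209 = - 2^2*11^( - 1 )*19^(-1)*61^1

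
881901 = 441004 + 440897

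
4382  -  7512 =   -  3130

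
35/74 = 35/74 = 0.47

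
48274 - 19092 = 29182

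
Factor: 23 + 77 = 2^2*5^2 = 100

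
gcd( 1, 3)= 1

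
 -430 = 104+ - 534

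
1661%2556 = 1661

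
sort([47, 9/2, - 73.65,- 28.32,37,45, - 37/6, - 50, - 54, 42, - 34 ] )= [-73.65, - 54, - 50, - 34, - 28.32,-37/6, 9/2,37,42,45, 47] 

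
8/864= 1/108 = 0.01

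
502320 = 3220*156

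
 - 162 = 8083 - 8245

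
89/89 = 1 = 1.00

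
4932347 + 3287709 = 8220056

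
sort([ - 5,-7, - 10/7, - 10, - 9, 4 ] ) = [ - 10, - 9, - 7, -5,-10/7 , 4]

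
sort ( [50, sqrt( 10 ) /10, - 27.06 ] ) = [ - 27.06,  sqrt( 10 )/10  ,  50 ]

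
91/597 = 91/597 = 0.15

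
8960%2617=1109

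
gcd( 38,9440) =2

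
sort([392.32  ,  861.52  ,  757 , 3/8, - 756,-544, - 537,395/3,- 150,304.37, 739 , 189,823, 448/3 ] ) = [ - 756, - 544, - 537, - 150,3/8, 395/3,448/3, 189,304.37 , 392.32,739,757, 823, 861.52]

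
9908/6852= 2477/1713=1.45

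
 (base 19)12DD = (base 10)7841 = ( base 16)1EA1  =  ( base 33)76K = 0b1111010100001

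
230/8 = 28 + 3/4 = 28.75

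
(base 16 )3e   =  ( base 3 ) 2022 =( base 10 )62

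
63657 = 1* 63657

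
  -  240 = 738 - 978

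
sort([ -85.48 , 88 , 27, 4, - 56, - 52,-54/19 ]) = [- 85.48, - 56, - 52,-54/19,4,27,88 ] 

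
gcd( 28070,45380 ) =10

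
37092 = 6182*6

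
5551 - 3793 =1758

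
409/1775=409/1775 = 0.23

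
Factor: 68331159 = 3^2*13^1  *  584027^1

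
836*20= 16720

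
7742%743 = 312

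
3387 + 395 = 3782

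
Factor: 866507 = 17^1*50971^1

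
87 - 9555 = - 9468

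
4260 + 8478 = 12738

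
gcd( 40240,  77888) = 16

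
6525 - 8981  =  -2456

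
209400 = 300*698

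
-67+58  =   - 9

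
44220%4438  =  4278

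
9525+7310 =16835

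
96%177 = 96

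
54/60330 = 9/10055 = 0.00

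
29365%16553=12812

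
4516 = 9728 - 5212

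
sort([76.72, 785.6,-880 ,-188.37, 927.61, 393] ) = [-880,-188.37, 76.72, 393,  785.6,927.61 ]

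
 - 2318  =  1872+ - 4190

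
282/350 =141/175= 0.81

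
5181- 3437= 1744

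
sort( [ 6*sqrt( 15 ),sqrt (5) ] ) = [sqrt(5),6*sqrt( 15 )] 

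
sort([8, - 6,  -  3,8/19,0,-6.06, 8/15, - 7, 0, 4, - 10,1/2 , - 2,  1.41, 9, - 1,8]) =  [ - 10, - 7, - 6.06, -6,-3,-2,  -  1 , 0 , 0,8/19,1/2, 8/15  ,  1.41, 4 , 8,8 , 9]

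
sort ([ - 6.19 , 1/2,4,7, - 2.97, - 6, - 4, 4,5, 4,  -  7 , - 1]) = [  -  7, - 6.19, - 6,-4, - 2.97 , - 1, 1/2, 4,  4,4,5,7]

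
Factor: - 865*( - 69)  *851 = 3^1* 5^1*23^2*37^1*173^1 = 50791935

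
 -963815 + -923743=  - 1887558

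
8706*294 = 2559564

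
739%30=19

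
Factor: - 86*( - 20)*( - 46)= - 2^4*5^1*23^1 *43^1= - 79120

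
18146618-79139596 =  - 60992978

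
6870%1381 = 1346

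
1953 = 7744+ - 5791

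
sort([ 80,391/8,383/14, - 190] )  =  [ - 190 , 383/14,  391/8,80]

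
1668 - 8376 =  - 6708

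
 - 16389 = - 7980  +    -  8409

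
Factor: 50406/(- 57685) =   -  2^1*3^1*5^(-1) * 31^1 * 83^(-1)*139^(- 1) * 271^1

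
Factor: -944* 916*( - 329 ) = 284487616 = 2^6*7^1*47^1*59^1*229^1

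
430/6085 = 86/1217  =  0.07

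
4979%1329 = 992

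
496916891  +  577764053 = 1074680944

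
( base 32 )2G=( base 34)2c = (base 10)80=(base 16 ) 50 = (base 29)2M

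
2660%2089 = 571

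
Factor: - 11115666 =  - 2^1*3^2* 617537^1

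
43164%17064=9036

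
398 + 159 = 557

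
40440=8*5055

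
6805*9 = 61245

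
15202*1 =15202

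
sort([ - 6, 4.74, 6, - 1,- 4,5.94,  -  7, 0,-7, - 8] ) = [  -  8,-7, - 7,-6, - 4, - 1, 0, 4.74,5.94,  6] 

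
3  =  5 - 2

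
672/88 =84/11 = 7.64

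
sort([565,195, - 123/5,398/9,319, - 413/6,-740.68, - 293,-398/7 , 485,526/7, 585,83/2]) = [ - 740.68,-293 ,-413/6,-398/7,-123/5,  83/2, 398/9,526/7,195, 319, 485,565,585 ] 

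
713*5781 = 4121853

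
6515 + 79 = 6594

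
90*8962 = 806580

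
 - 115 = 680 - 795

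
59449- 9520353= -9460904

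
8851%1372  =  619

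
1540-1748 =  - 208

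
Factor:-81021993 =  - 3^1 * 13^1*269^1*7723^1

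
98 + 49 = 147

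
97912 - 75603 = 22309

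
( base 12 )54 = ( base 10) 64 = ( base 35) 1T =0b1000000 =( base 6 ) 144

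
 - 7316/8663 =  - 7316/8663 = -  0.84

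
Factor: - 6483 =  - 3^1*2161^1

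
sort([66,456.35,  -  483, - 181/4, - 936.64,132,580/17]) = [-936.64,  -  483, - 181/4, 580/17,66,132,456.35]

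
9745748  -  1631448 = 8114300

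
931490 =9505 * 98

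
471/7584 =157/2528 = 0.06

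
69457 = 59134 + 10323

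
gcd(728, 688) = 8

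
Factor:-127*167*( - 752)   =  2^4*47^1*127^1 * 167^1 =15949168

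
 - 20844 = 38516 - 59360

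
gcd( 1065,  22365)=1065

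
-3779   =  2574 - 6353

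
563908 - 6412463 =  - 5848555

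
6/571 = 6/571 =0.01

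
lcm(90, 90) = 90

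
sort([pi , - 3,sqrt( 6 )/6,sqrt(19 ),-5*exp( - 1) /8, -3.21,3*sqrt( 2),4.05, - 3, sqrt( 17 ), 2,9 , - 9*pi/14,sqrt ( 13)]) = [ - 3.21, - 3,-3, - 9*pi/14,-5*exp( - 1) /8 , sqrt(6) /6 , 2,pi, sqrt(13 ), 4.05 , sqrt (17), 3*sqrt(2), sqrt( 19 ),9 ] 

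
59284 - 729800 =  - 670516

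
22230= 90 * 247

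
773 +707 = 1480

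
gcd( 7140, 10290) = 210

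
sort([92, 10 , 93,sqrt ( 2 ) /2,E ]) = [ sqrt(2)/2 , E,  10,92, 93]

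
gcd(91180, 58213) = 1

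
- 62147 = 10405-72552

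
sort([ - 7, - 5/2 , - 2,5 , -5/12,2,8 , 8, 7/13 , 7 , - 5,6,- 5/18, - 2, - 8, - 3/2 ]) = [ - 8,  -  7,  -  5, - 5/2,  -  2, - 2, - 3/2, - 5/12, - 5/18,7/13, 2,5,6, 7,8, 8 ]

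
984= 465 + 519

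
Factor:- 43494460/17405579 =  - 2^2*5^1*71^ ( - 1)*245149^( -1) *2174723^1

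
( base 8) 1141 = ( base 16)261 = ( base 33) if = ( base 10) 609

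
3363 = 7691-4328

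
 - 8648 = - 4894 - 3754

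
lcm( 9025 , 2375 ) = 45125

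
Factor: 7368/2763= 8/3   =  2^3 * 3^( - 1 )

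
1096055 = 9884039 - 8787984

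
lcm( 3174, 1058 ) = 3174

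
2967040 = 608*4880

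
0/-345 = 0/1 = - 0.00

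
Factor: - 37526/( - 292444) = 2^( - 1) *29^1*113^(-1 ) = 29/226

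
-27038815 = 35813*( - 755) 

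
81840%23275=12015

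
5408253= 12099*447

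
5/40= 1/8 = 0.12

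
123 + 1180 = 1303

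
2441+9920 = 12361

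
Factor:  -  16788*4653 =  - 2^2 * 3^3 *11^1 *47^1*1399^1 = -78114564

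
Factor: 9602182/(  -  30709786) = -17^(-1 )*19^1*71^1*73^( - 1)* 3559^1* 12373^(  -  1) = -4801091/15354893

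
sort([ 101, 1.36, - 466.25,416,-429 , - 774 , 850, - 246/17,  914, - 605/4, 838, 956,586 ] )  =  [ - 774, - 466.25,-429, - 605/4, -246/17, 1.36, 101,  416, 586 , 838,850, 914  ,  956]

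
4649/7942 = 4649/7942  =  0.59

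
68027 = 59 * 1153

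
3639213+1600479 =5239692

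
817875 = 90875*9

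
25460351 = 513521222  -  488060871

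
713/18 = 39+11/18 = 39.61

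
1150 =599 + 551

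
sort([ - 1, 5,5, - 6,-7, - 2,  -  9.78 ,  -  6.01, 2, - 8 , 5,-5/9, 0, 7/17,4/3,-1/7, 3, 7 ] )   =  [ - 9.78,  -  8,  -  7,-6.01, - 6, - 2, - 1, - 5/9, - 1/7, 0, 7/17, 4/3,  2, 3, 5 , 5,  5,7] 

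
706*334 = 235804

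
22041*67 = 1476747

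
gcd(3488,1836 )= 4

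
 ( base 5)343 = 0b1100010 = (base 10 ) 98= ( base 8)142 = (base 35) 2S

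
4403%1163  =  914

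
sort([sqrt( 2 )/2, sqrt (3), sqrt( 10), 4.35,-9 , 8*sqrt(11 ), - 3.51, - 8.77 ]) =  [ - 9, - 8.77, - 3.51, sqrt( 2 ) /2, sqrt ( 3 ), sqrt(10), 4.35,8*sqrt ( 11) ]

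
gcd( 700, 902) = 2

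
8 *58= 464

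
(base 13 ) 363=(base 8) 1114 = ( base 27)ll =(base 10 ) 588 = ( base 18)1ec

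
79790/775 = 102 + 148/155 = 102.95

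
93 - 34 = 59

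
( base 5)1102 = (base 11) 129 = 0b10011000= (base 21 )75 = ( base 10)152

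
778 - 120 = 658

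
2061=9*229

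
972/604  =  243/151 = 1.61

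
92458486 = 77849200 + 14609286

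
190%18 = 10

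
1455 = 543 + 912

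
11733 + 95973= 107706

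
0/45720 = 0  =  0.00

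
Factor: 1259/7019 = 1259^1* 7019^ (-1)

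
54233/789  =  68+581/789 = 68.74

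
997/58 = 997/58 = 17.19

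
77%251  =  77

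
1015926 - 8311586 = -7295660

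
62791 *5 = 313955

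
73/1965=73/1965  =  0.04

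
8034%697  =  367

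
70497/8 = 70497/8 = 8812.12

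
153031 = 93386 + 59645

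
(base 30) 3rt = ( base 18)AGB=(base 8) 6723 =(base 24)63b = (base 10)3539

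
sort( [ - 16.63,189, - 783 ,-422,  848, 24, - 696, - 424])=[ - 783, - 696, - 424, - 422,  -  16.63, 24 , 189,848] 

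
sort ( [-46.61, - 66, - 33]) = [-66, - 46.61, - 33 ] 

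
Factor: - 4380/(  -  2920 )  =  3/2 = 2^( - 1) * 3^1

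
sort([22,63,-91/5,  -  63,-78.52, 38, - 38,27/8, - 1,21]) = [ - 78.52 , - 63, - 38,-91/5, - 1,27/8,  21, 22, 38, 63]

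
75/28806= 25/9602 = 0.00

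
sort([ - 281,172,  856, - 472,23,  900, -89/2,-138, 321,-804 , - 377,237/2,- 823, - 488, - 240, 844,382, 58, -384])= [ - 823,-804,- 488, - 472, - 384,- 377,-281,  -  240, - 138, - 89/2,  23, 58, 237/2,172,321, 382,844,856,900]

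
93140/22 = 46570/11= 4233.64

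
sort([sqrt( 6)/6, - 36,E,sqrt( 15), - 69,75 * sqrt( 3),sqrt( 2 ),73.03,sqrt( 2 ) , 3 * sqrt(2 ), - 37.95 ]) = [  -  69,  -  37.95, - 36,sqrt( 6)/6, sqrt( 2), sqrt(2), E,sqrt(15 ),3*sqrt(2),73.03, 75*sqrt( 3 ) ] 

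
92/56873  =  92/56873 = 0.00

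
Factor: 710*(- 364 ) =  - 258440 = -  2^3 * 5^1*7^1* 13^1 * 71^1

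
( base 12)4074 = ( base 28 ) 8Q0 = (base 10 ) 7000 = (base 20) HA0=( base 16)1b58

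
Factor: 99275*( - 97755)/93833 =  - 9704627625/93833  =  -  3^1*5^3*7^3*11^1*19^3*103^( - 1 )*911^( - 1)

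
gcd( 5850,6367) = 1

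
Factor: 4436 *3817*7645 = 129446760740 = 2^2*5^1*11^2*139^1*347^1*1109^1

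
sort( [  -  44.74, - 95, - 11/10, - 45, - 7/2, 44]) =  [-95, - 45,  -  44.74,  -  7/2, - 11/10,44] 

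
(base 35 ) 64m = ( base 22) FBA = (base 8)16530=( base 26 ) b2o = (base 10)7512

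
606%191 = 33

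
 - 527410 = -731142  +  203732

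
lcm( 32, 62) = 992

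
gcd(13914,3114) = 18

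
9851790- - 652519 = 10504309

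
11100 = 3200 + 7900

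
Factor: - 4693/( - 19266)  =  19/78 = 2^ ( - 1)* 3^(-1 )*13^(-1 )*19^1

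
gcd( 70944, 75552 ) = 96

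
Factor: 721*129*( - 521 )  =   - 3^1*7^1*43^1*103^1*521^1 =- 48457689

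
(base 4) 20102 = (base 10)530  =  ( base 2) 1000010010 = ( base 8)1022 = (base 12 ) 382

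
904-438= 466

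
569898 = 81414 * 7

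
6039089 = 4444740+1594349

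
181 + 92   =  273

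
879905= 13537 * 65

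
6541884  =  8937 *732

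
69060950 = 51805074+17255876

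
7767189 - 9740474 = -1973285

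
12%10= 2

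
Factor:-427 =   -  7^1*61^1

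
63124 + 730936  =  794060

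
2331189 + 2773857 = 5105046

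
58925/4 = 14731+1/4 = 14731.25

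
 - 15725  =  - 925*17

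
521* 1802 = 938842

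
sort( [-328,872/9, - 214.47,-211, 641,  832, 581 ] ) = [-328, - 214.47, - 211, 872/9,  581, 641, 832] 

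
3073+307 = 3380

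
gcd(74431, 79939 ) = 1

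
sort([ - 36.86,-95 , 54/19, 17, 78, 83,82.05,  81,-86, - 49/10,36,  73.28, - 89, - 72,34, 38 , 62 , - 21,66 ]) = [ - 95, - 89, -86, - 72, - 36.86, - 21,  -  49/10,54/19, 17, 34, 36, 38, 62,66,73.28, 78,81, 82.05, 83]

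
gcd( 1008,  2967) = 3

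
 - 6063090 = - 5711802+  - 351288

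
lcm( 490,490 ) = 490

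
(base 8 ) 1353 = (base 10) 747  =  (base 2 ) 1011101011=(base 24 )173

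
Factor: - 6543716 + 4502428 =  - 2041288 = - 2^3 * 31^1*8231^1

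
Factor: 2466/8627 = 2^1*3^2*137^1*8627^ ( - 1)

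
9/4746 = 3/1582 = 0.00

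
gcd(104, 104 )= 104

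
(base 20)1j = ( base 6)103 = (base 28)1B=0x27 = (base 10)39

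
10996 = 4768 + 6228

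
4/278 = 2/139 =0.01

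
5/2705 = 1/541 = 0.00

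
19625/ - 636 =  - 31 + 91/636 = - 30.86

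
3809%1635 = 539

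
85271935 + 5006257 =90278192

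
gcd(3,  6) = 3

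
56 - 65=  - 9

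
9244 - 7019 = 2225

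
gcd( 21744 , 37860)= 12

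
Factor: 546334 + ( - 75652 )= 2^1*3^2*79^1*331^1 = 470682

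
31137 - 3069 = 28068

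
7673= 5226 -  - 2447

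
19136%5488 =2672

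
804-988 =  - 184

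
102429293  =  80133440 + 22295853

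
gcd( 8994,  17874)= 6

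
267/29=267/29 = 9.21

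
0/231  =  0 = 0.00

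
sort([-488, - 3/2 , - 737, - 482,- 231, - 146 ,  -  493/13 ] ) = [ - 737, - 488, - 482 ,-231,-146 ,- 493/13, - 3/2]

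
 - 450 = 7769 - 8219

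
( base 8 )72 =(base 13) 46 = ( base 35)1N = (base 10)58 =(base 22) 2e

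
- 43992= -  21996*2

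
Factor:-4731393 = - 3^1*349^1 * 4519^1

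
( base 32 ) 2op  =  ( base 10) 2841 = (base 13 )13A7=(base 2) 101100011001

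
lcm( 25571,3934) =51142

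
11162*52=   580424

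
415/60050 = 83/12010 = 0.01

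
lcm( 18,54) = 54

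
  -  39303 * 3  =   - 117909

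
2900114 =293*9898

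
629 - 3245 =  - 2616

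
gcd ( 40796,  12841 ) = 1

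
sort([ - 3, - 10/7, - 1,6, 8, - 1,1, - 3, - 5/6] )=[  -  3, - 3, - 10/7, - 1 , - 1, - 5/6 , 1, 6,8 ] 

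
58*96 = 5568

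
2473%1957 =516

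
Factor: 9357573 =3^1*23^1*135617^1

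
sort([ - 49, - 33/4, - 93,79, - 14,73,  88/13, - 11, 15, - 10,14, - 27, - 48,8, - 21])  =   [ - 93,-49, - 48, - 27,-21, - 14, - 11, - 10, - 33/4, 88/13, 8,14, 15, 73  ,  79]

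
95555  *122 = 11657710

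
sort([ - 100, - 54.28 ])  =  [ - 100, - 54.28]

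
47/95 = 47/95= 0.49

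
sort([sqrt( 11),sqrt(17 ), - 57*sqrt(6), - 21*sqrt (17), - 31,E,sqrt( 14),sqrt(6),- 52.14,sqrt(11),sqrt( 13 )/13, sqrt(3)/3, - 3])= [ - 57*sqrt (6 ), - 21 * sqrt(17), - 52.14, - 31, - 3, sqrt(13) /13,sqrt(3) /3,  sqrt(6), E,  sqrt(11),sqrt( 11), sqrt( 14 ) , sqrt(17)]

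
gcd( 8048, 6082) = 2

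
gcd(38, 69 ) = 1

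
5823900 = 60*97065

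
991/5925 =991/5925 =0.17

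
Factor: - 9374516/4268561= -2^2*11^(-1 )*43^1 * 54503^1*388051^(-1)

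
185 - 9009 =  - 8824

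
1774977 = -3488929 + 5263906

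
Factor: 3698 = 2^1*43^2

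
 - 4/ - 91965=4/91965= 0.00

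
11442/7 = 1634 + 4/7 = 1634.57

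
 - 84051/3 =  - 28017 = - 28017.00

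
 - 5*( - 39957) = 199785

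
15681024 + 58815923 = 74496947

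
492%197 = 98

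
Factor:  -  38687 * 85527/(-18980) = 2^ ( - 2) * 3^2*5^(  -  1) * 11^1*17^1*43^1 * 73^( - 1 ) * 3517^1 = 254521773/1460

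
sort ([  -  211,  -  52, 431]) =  [ - 211, - 52,  431] 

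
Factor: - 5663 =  - 7^1*809^1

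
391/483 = 17/21 = 0.81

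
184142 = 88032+96110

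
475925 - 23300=452625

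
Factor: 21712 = 2^4 *23^1*59^1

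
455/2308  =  455/2308 = 0.20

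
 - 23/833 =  - 1+ 810/833 = - 0.03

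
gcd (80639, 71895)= 1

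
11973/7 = 1710+3/7=1710.43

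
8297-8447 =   -  150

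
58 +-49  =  9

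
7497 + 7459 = 14956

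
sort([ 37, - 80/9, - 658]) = [ - 658,-80/9,  37 ] 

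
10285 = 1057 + 9228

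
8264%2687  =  203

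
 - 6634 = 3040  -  9674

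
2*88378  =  176756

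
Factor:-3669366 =  -  2^1*3^1 * 611561^1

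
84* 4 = 336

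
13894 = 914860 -900966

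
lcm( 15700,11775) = 47100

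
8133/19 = 428 + 1/19 = 428.05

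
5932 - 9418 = -3486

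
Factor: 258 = 2^1 * 3^1*43^1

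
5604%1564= 912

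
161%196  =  161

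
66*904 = 59664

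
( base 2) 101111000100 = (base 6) 21540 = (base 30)3ac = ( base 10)3012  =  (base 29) 3gp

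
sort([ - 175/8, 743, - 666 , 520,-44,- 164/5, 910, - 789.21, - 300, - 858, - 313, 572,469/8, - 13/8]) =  [ - 858,-789.21,-666, - 313, - 300,-44, - 164/5 , - 175/8, - 13/8 , 469/8, 520, 572,743 , 910]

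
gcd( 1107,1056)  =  3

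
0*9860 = 0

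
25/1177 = 25/1177=0.02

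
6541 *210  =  1373610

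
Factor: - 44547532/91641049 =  - 2^2 * 71^ ( - 1)*1290719^(  -  1 )*11136883^1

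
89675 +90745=180420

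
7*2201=15407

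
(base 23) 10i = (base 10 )547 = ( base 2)1000100011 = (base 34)g3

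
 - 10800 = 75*( - 144)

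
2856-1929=927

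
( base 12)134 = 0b10111000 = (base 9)224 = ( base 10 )184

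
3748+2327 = 6075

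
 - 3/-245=3/245 = 0.01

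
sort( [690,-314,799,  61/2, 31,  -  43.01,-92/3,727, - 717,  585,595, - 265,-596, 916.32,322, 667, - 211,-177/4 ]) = [ - 717,-596,-314, - 265, - 211, - 177/4, - 43.01 ,-92/3,61/2,31, 322,  585, 595, 667,690,727, 799, 916.32 ] 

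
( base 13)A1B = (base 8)3262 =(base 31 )1o9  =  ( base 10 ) 1714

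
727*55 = 39985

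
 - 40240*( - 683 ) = 27483920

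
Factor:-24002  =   - 2^1*11^1*1091^1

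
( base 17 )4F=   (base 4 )1103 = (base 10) 83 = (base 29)2p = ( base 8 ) 123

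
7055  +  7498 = 14553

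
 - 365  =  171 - 536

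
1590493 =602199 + 988294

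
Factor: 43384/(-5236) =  - 2^1*7^( - 1)*29^1 = -58/7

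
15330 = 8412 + 6918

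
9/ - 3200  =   - 9/3200 = -0.00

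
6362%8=2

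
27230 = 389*70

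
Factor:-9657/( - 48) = 3219/16 = 2^(- 4 )*3^1*29^1*37^1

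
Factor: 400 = 2^4*5^2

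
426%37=19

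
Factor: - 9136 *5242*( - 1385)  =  2^5*5^1*277^1*571^1*2621^1= 66328913120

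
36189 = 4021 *9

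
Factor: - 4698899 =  - 29^1*311^1*521^1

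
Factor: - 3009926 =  - 2^1 * 109^1*13807^1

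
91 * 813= 73983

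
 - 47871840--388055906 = 340184066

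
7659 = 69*111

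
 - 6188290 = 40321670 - 46509960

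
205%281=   205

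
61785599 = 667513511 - 605727912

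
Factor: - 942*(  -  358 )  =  337236 = 2^2 * 3^1*157^1*179^1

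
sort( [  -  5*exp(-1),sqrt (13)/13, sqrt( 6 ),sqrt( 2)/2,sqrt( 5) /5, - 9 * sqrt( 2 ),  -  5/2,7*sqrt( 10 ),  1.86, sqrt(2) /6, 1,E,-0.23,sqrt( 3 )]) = [ - 9*sqrt( 2),-5/2, - 5*exp ( - 1), - 0.23,sqrt( 2)/6,sqrt( 13) /13,sqrt(5) /5, sqrt( 2 ) /2,1, sqrt( 3),  1.86, sqrt( 6), E,  7 *sqrt(10 )]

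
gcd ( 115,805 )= 115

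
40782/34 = 1199 + 8/17 = 1199.47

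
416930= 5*83386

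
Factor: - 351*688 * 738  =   - 2^5*3^5 * 13^1*41^1 * 43^1= - 178218144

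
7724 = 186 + 7538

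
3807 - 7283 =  - 3476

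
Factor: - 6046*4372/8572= -6608278/2143 = - 2^1*1093^1*2143^(-1)*3023^1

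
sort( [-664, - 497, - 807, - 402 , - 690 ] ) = [ - 807 , - 690, - 664, - 497, - 402]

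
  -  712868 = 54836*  ( - 13) 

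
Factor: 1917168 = 2^4*3^1 *11^1 *3631^1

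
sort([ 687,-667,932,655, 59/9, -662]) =[- 667,-662, 59/9, 655,  687, 932]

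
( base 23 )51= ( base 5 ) 431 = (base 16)74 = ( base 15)7B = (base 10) 116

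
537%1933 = 537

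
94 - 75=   19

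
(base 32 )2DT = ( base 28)351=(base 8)4675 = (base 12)1539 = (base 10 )2493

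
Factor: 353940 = 2^2*3^1*5^1*17^1 * 347^1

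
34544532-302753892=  - 268209360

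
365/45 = 73/9 = 8.11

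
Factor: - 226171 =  - 11^1*29^1*709^1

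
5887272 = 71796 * 82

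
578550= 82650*7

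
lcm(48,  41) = 1968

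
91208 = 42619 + 48589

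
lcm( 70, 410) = 2870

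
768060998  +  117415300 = 885476298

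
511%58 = 47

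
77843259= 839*92781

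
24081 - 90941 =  - 66860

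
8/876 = 2/219 = 0.01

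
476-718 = - 242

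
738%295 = 148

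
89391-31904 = 57487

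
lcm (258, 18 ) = 774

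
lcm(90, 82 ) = 3690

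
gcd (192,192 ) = 192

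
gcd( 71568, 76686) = 6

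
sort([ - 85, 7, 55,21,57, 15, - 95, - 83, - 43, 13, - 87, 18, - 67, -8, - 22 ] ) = [ - 95, - 87,  -  85, - 83, - 67,-43,-22, - 8, 7, 13, 15,18,  21, 55, 57 ]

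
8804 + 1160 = 9964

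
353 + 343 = 696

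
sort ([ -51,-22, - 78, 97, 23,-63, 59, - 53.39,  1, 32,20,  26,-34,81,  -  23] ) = [ - 78,-63, - 53.39, - 51, -34, - 23,-22, 1, 20,23,26, 32, 59,81,97]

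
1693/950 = 1 +743/950 = 1.78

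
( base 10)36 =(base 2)100100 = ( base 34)12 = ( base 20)1G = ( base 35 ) 11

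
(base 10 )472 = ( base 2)111011000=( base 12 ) 334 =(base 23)kc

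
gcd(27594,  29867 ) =1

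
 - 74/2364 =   -  37/1182 = - 0.03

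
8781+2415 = 11196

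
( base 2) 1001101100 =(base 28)M4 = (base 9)758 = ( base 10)620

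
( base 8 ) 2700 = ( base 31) 1GF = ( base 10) 1472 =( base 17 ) 51a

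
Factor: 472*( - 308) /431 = -2^5*7^1*11^1*59^1*431^( - 1 ) = - 145376/431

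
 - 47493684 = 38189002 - 85682686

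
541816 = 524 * 1034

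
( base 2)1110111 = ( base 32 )3n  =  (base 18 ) 6B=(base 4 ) 1313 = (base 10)119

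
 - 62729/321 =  - 196 + 187/321= - 195.42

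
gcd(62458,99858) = 374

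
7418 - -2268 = 9686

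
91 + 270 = 361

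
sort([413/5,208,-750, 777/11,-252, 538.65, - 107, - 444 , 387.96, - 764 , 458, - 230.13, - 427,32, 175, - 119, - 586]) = [ - 764 ,-750,  -  586, - 444,-427, - 252, - 230.13, - 119, - 107,  32,  777/11,413/5,175 , 208,387.96, 458,538.65] 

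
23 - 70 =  - 47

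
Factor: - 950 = -2^1*5^2*19^1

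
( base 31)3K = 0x71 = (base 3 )11012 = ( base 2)1110001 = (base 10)113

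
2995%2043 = 952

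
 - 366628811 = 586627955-953256766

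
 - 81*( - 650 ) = 52650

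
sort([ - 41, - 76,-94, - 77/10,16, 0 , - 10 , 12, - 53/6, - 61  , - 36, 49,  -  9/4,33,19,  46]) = [ - 94, - 76, - 61, - 41, - 36, - 10, - 53/6, - 77/10, - 9/4, 0, 12,16 , 19,33,46, 49]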